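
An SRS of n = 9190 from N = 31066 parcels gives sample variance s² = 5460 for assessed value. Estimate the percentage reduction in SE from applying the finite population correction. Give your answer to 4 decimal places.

f = n/N = 9190/31066 = 0.29582180.
SE_no-fpc = √(s²/n) = 0.77079443; SE_fpc = √((1−f)s²/n) = 0.64681466.
Ratio = √(1−f) = 0.83915326. Reduction = 100·(1 − 0.83915326) = 16.0847%.

16.0847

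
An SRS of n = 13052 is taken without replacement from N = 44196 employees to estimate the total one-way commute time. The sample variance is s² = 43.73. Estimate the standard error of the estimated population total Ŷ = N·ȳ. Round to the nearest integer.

Var(Ŷ) = N²·Var(ȳ) = N²·(1 − n/N)·s²/n.
f = 13052/44196 = 0.29532084; Var(ȳ) = 0.70467916·43.73/13052 = 0.0023609883.
Var(Ŷ) = 44196² · 0.0023609883 = 4.6116864 × 10^6.
SE(Ŷ) = √(4.6116864 × 10^6) = 2147.

2147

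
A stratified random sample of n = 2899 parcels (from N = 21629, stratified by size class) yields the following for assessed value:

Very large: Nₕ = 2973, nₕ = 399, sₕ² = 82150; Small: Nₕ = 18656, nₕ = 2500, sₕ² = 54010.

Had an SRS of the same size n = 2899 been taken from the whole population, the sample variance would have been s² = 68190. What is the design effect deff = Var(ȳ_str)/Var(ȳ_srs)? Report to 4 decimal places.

0.8487

Var(ȳ_str) = Σ Wₕ²(1−fₕ)sₕ²/nₕ with Wₕ = Nₕ/21629:
  Very large: (2973/21629)²·(1−399/2973)·82150/399 = 3.367947
  Small: (18656/21629)²·(1−2500/18656)·54010/2500 = 13.91918
  → Var(ȳ_str) = 17.287127.
Var(ȳ_srs) = (1 − 2899/21629)·68190/2899 = 20.369192.
deff = 17.287127 / 20.369192 = 0.8487.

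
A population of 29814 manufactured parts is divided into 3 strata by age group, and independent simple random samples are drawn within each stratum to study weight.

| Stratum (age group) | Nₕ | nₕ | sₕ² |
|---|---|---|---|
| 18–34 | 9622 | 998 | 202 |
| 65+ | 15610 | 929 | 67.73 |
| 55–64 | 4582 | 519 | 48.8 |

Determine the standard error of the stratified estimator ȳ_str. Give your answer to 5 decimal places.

0.19915

Var(ȳ_str) = Σₕ Wₕ²(1 − fₕ)sₕ²/nₕ with Wₕ = Nₕ/N, N = 29814.
18–34: Wₕ = 0.32273429; term = 0.32273429²·(1 − 0.10372064)·202/998 = 0.018895328.
65+: Wₕ = 0.52357953; term = 0.52357953²·(1 − 0.05951313)·67.73/929 = 0.018796778.
55–64: Wₕ = 0.15368619; term = 0.15368619²·(1 − 0.11326931)·48.8/519 = 0.0019693091.
Sum = 0.039661415.
SE = √(0.039661415) = 0.19915.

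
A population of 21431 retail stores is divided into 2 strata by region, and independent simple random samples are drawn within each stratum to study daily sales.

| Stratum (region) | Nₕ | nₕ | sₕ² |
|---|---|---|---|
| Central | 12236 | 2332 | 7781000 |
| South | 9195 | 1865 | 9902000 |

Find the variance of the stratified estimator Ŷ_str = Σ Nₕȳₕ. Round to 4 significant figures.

7.622 × 10^11

Var(Ŷ_str) = Σₕ Nₕ²(1 − fₕ)sₕ²/nₕ.
Central: 12236²·(1 − 2332/12236)·7781000/2332 = 4.0434955 × 10^11.
South: 9195²·(1 − 1865/9195)·9902000/1865 = 3.5784899 × 10^11.
Sum = 7.6219854 × 10^11.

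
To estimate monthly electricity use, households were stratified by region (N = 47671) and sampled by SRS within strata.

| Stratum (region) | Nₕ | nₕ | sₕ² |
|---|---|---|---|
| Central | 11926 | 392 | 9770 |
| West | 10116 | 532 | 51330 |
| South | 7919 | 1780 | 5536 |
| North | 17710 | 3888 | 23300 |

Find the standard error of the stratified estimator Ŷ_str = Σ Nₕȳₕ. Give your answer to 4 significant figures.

120000

Var(Ŷ_str) = Σₕ Nₕ²(1 − fₕ)sₕ²/nₕ.
Central: 11926²·(1 − 392/11926)·9770/392 = 3.428335 × 10^9.
West: 10116²·(1 − 532/10116)·51330/532 = 9.3543854 × 10^9.
South: 7919²·(1 − 1780/7919)·5536/1780 = 1.5119731 × 10^8.
North: 17710²·(1 − 3888/17710)·23300/3888 = 1.4669628 × 10^9.
Sum = 1.4400881 × 10^10.
SE = √(1.4400881 × 10^10) = 120000.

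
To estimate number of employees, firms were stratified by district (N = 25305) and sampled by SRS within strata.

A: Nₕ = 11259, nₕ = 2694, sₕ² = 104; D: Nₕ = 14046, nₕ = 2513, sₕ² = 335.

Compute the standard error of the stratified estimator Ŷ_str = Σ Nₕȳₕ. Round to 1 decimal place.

Var(Ŷ_str) = Σₕ Nₕ²(1 − fₕ)sₕ²/nₕ.
A: 11259²·(1 − 2694/11259)·104/2694 = 3.722742 × 10^6.
D: 14046²·(1 − 2513/14046)·335/2513 = 2.1594705 × 10^7.
Sum = 2.5317447 × 10^7.
SE = √(2.5317447 × 10^7) = 5031.6.

5031.6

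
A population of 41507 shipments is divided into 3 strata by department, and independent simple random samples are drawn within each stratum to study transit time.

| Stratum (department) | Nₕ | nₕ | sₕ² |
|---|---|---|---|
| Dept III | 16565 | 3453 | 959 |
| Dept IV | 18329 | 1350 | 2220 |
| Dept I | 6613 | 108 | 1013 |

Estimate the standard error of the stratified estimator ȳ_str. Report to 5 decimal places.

Var(ȳ_str) = Σₕ Wₕ²(1 − fₕ)sₕ²/nₕ with Wₕ = Nₕ/N, N = 41507.
Dept III: Wₕ = 0.39908931; term = 0.39908931²·(1 − 0.20845155)·959/3453 = 0.035013838.
Dept IV: Wₕ = 0.44158817; term = 0.44158817²·(1 − 0.07365377)·2220/1350 = 0.29704852.
Dept I: Wₕ = 0.15932252; term = 0.15932252²·(1 − 0.01633147)·1013/108 = 0.23420104.
Sum = 0.5662634.
SE = √(0.5662634) = 0.75250.

0.75250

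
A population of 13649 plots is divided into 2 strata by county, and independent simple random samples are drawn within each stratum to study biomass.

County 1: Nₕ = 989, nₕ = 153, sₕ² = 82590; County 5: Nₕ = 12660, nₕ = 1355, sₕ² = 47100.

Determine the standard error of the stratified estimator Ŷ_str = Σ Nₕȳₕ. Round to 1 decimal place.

73629.0

Var(Ŷ_str) = Σₕ Nₕ²(1 − fₕ)sₕ²/nₕ.
County 1: 989²·(1 − 153/989)·82590/153 = 4.4631204 × 10^8.
County 5: 12660²·(1 − 1355/12660)·47100/1355 = 4.9749175 × 10^9.
Sum = 5.4212295 × 10^9.
SE = √(5.4212295 × 10^9) = 73629.0.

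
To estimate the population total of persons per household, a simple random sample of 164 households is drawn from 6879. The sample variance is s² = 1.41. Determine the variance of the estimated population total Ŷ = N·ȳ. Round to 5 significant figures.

397140

Var(Ŷ) = N²·Var(ȳ) = N²·(1 − n/N)·s²/n.
f = 164/6879 = 0.02384067; Var(ȳ) = 0.97615933·1.41/164 = 0.0083925893.
Var(Ŷ) = 6879² · 0.0083925893 = 397142.71.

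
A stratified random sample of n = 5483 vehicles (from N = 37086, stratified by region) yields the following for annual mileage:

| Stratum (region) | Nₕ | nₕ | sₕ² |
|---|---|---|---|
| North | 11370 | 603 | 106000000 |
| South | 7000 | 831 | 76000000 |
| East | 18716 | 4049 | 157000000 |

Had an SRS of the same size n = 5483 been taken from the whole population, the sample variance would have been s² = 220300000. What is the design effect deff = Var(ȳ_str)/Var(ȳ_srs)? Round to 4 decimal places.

0.7669

Var(ȳ_str) = Σ Wₕ²(1−fₕ)sₕ²/nₕ with Wₕ = Nₕ/37086:
  North: (11370/37086)²·(1−603/11370)·106000000/603 = 15646.736
  South: (7000/37086)²·(1−831/7000)·76000000/831 = 2871.4773
  East: (18716/37086)²·(1−4049/18716)·157000000/4049 = 7739.0244
  → Var(ȳ_str) = 26257.238.
Var(ȳ_srs) = (1 − 5483/37086)·220300000/5483 = 34238.487.
deff = 26257.238 / 34238.487 = 0.7669.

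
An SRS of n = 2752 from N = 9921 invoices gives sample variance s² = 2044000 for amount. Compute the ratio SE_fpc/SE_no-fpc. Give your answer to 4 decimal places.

0.8501

f = n/N = 2752/9921 = 0.27739139.
SE_no-fpc = √(s²/n) = 27.25312; SE_fpc = √((1−f)s²/n) = 23.166893.
Ratio = √(1−f) = 0.85006388.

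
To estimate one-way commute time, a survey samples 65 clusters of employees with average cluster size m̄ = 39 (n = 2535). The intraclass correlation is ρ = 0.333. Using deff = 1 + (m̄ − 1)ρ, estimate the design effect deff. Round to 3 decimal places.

deff = 1 + (39 − 1)·0.333 = 1 + 12.654 = 13.654.

13.654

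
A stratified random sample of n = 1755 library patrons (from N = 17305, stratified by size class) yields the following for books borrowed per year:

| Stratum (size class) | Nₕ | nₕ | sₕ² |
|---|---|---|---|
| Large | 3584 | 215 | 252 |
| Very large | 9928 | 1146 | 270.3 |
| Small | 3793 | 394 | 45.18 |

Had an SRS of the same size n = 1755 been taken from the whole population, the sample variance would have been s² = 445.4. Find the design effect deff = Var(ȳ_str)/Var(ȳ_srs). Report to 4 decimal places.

0.5300

Var(ȳ_str) = Σ Wₕ²(1−fₕ)sₕ²/nₕ with Wₕ = Nₕ/17305:
  Large: (3584/17305)²·(1−215/3584)·252/215 = 0.047259365
  Very large: (9928/17305)²·(1−1146/9928)·270.3/1146 = 0.068671008
  Small: (3793/17305)²·(1−394/3793)·45.18/394 = 0.0049367462
  → Var(ȳ_str) = 0.12086712.
Var(ȳ_srs) = (1 − 1755/17305)·445.4/1755 = 0.22805095.
deff = 0.12086712 / 0.22805095 = 0.5300.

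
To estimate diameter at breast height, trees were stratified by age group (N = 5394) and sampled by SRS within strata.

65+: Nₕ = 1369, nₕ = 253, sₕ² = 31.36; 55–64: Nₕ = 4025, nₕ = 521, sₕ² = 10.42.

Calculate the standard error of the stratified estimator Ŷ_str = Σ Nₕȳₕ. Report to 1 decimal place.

686.6

Var(Ŷ_str) = Σₕ Nₕ²(1 − fₕ)sₕ²/nₕ.
65+: 1369²·(1 − 253/1369)·31.36/253 = 189375.23.
55–64: 4025²·(1 − 521/4025)·10.42/521 = 282072.
Sum = 471447.23.
SE = √(471447.23) = 686.6.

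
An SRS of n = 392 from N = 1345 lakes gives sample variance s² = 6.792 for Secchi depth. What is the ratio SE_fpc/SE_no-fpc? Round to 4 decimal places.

f = n/N = 392/1345 = 0.29144981.
SE_no-fpc = √(s²/n) = 0.13163028; SE_fpc = √((1−f)s²/n) = 0.11080035.
Ratio = √(1−f) = 0.84175423.

0.8418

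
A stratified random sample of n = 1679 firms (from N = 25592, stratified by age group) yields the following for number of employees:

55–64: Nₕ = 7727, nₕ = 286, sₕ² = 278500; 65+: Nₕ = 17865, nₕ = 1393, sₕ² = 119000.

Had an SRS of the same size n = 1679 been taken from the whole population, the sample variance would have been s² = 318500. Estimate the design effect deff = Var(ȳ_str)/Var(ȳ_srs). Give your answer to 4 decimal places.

0.6988

Var(ȳ_str) = Σ Wₕ²(1−fₕ)sₕ²/nₕ with Wₕ = Nₕ/25592:
  55–64: (7727/25592)²·(1−286/7727)·278500/286 = 85.485593
  65+: (17865/25592)²·(1−1393/17865)·119000/1393 = 38.382808
  → Var(ȳ_str) = 123.8684.
Var(ȳ_srs) = (1 − 1679/25592)·318500/1679 = 177.25095.
deff = 123.8684 / 177.25095 = 0.6988.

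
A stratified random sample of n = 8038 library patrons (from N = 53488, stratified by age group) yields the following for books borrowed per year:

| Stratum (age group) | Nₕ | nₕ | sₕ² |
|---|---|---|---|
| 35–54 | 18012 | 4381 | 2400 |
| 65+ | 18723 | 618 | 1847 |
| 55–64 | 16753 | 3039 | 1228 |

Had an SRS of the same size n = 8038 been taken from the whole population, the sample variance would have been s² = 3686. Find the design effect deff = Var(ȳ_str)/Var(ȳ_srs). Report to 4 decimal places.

Var(ȳ_str) = Σ Wₕ²(1−fₕ)sₕ²/nₕ with Wₕ = Nₕ/53488:
  35–54: (18012/53488)²·(1−4381/18012)·2400/4381 = 0.047012671
  65+: (18723/53488)²·(1−618/18723)·1847/618 = 0.3541112
  55–64: (16753/53488)²·(1−3039/16753)·1228/3039 = 0.032449774
  → Var(ȳ_str) = 0.43357365.
Var(ȳ_srs) = (1 − 8038/53488)·3686/8038 = 0.38965913.
deff = 0.43357365 / 0.38965913 = 1.1127.

1.1127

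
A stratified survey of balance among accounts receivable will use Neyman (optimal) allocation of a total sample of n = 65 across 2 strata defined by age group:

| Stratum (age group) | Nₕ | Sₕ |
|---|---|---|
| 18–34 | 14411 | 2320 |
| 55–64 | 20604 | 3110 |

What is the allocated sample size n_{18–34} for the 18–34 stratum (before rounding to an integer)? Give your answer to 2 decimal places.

22.29

Neyman allocation: nₕ = n·NₕSₕ / Σⱼ NⱼSⱼ.
Σ NⱼSⱼ = 14411·2320 + 20604·3110 = 9.751196 × 10^7.
n_{18–34} = 65·14411·2320 / (9.751196 × 10^7) = 22.29.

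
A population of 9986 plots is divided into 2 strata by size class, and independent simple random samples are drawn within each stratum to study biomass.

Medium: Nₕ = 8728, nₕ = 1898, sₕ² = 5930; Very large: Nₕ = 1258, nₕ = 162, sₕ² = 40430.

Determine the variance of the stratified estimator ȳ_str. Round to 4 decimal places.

5.3183

Var(ȳ_str) = Σₕ Wₕ²(1 − fₕ)sₕ²/nₕ with Wₕ = Nₕ/N, N = 9986.
Medium: Wₕ = 0.87402363; term = 0.87402363²·(1 − 0.21746104)·5930/1898 = 1.8677158.
Very large: Wₕ = 0.12597637; term = 0.12597637²·(1 − 0.12877583)·40430/162 = 3.4506173.
Sum = 5.3183331.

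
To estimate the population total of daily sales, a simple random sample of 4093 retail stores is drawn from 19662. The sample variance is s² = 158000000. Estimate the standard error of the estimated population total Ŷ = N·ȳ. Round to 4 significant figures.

3.438 × 10^6

Var(Ŷ) = N²·Var(ȳ) = N²·(1 − n/N)·s²/n.
f = 4093/19662 = 0.20816804; Var(ȳ) = 0.79183196·158000000/4093 = 30566.687.
Var(Ŷ) = 19662² · 30566.687 = 1.1816905 × 10^13.
SE(Ŷ) = √(1.1816905 × 10^13) = 3.438 × 10^6.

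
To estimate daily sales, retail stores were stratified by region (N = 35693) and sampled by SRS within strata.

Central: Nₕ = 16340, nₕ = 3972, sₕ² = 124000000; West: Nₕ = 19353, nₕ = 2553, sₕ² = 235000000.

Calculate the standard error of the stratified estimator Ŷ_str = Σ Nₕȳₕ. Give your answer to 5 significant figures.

6.0197 × 10^6

Var(Ŷ_str) = Σₕ Nₕ²(1 − fₕ)sₕ²/nₕ.
Central: 16340²·(1 − 3972/16340)·124000000/3972 = 6.3090501 × 10^12.
West: 19353²·(1 − 2553/19353)·235000000/2553 = 2.9927788 × 10^13.
Sum = 3.6236838 × 10^13.
SE = √(3.6236838 × 10^13) = 6.0197 × 10^6.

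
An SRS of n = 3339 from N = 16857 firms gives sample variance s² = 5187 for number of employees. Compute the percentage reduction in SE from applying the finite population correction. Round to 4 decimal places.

10.4499

f = n/N = 3339/16857 = 0.19807795.
SE_no-fpc = √(s²/n) = 1.2463784; SE_fpc = √((1−f)s²/n) = 1.1161331.
Ratio = √(1−f) = 0.89550101. Reduction = 100·(1 − 0.89550101) = 10.4499%.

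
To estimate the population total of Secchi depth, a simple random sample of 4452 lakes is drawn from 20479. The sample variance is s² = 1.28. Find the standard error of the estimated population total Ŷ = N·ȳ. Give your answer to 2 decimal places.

307.19

Var(Ŷ) = N²·Var(ȳ) = N²·(1 − n/N)·s²/n.
f = 4452/20479 = 0.21739343; Var(ȳ) = 0.78260657·1.28/4452 = 2.2500818 × 10^-4.
Var(Ŷ) = 20479² · (2.2500818 × 10^-4) = 94366.055.
SE(Ŷ) = √(94366.055) = 307.19.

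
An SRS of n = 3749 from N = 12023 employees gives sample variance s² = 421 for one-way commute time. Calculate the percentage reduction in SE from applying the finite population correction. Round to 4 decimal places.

f = n/N = 3749/12023 = 0.31181901.
SE_no-fpc = √(s²/n) = 0.33510687; SE_fpc = √((1−f)s²/n) = 0.27799351.
Ratio = √(1−f) = 0.82956675. Reduction = 100·(1 − 0.82956675) = 17.0433%.

17.0433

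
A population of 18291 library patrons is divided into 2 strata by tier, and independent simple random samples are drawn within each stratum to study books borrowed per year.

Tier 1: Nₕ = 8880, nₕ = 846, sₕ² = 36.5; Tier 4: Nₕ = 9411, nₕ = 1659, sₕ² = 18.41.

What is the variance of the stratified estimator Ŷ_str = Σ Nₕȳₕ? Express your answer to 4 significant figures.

3.888 × 10^6

Var(Ŷ_str) = Σₕ Nₕ²(1 − fₕ)sₕ²/nₕ.
Tier 1: 8880²·(1 − 846/8880)·36.5/846 = 3.0779906 × 10^6.
Tier 4: 9411²·(1 − 1659/9411)·18.41/1659 = 809574.72.
Sum = 3.8875653 × 10^6.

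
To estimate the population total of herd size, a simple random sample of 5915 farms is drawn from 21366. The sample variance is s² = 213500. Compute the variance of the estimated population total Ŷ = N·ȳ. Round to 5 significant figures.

1.1916 × 10^10

Var(Ŷ) = N²·Var(ȳ) = N²·(1 − n/N)·s²/n.
f = 5915/21366 = 0.27684171; Var(ȳ) = 0.72315829·213500/5915 = 26.102163.
Var(Ŷ) = 21366² · 26.102163 = 1.1915793 × 10^10.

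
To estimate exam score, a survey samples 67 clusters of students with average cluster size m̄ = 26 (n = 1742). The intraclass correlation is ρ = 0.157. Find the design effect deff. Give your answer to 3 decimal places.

deff = 1 + (26 − 1)·0.157 = 1 + 3.925 = 4.925.

4.925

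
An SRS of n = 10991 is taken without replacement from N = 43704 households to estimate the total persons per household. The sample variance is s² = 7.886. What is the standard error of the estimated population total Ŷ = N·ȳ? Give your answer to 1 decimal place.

Var(Ŷ) = N²·Var(ȳ) = N²·(1 − n/N)·s²/n.
f = 10991/43704 = 0.25148728; Var(ȳ) = 0.74851272·7.886/10991 = 5.3705498 × 10^-4.
Var(Ŷ) = 43704² · (5.3705498 × 10^-4) = 1.0257963 × 10^6.
SE(Ŷ) = √(1.0257963 × 10^6) = 1012.8.

1012.8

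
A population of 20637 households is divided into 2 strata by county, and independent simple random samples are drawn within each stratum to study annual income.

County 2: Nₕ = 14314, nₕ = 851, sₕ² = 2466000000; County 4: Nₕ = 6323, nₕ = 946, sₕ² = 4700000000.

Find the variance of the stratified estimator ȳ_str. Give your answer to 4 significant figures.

Var(ȳ_str) = Σₕ Wₕ²(1 − fₕ)sₕ²/nₕ with Wₕ = Nₕ/N, N = 20637.
County 2: Wₕ = 0.69360857; term = 0.69360857²·(1 − 0.05945228)·2466000000/851 = 1.311213 × 10^6.
County 4: Wₕ = 0.30639143; term = 0.30639143²·(1 − 0.14961253)·4700000000/946 = 396622.01.
Sum = 1.707835 × 10^6.

1.708 × 10^6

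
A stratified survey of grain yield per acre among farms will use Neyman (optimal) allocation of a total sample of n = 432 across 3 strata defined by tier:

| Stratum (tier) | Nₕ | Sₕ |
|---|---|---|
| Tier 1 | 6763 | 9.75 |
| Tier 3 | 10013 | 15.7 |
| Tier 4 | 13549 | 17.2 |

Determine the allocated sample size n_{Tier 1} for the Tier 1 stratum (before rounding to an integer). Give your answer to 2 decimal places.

Neyman allocation: nₕ = n·NₕSₕ / Σⱼ NⱼSⱼ.
Σ NⱼSⱼ = 6763·9.75 + 10013·15.7 + 13549·17.2 = 456186.15.
n_{Tier 1} = 432·6763·9.75 / 456186.15 = 62.44.

62.44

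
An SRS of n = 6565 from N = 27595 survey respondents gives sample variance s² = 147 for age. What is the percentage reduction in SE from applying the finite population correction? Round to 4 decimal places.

12.7020

f = n/N = 6565/27595 = 0.23790542.
SE_no-fpc = √(s²/n) = 0.1496378; SE_fpc = √((1−f)s²/n) = 0.13063085.
Ratio = √(1−f) = 0.87298029. Reduction = 100·(1 − 0.87298029) = 12.7020%.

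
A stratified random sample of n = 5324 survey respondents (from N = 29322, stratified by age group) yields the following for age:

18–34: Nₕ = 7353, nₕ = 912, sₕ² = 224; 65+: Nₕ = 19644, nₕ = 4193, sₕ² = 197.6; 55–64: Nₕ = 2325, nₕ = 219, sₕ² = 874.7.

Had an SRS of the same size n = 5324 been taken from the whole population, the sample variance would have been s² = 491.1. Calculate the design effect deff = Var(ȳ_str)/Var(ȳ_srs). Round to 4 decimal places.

Var(ȳ_str) = Σ Wₕ²(1−fₕ)sₕ²/nₕ with Wₕ = Nₕ/29322:
  18–34: (7353/29322)²·(1−912/7353)·224/912 = 0.013529566
  65+: (19644/29322)²·(1−4193/19644)·197.6/4193 = 0.016636479
  55–64: (2325/29322)²·(1−219/2325)·874.7/219 = 0.022746216
  → Var(ȳ_str) = 0.052912261.
Var(ȳ_srs) = (1 − 5324/29322)·491.1/5324 = 0.075494158.
deff = 0.052912261 / 0.075494158 = 0.7009.

0.7009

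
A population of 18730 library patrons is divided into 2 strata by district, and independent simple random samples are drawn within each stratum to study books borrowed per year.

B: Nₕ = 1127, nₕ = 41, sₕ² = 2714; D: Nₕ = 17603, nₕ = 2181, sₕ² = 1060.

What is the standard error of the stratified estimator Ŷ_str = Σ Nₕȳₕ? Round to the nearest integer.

14593

Var(Ŷ_str) = Σₕ Nₕ²(1 − fₕ)sₕ²/nₕ.
B: 1127²·(1 − 41/1127)·2714/41 = 8.1017666 × 10^7.
D: 17603²·(1 − 2181/17603)·1060/2181 = 1.3194034 × 10^8.
Sum = 2.1295801 × 10^8.
SE = √(2.1295801 × 10^8) = 14593.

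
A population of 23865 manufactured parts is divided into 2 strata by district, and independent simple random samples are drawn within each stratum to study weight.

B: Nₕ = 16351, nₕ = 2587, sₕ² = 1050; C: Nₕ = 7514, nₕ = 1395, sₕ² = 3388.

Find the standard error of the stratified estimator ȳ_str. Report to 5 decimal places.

Var(ȳ_str) = Σₕ Wₕ²(1 − fₕ)sₕ²/nₕ with Wₕ = Nₕ/N, N = 23865.
B: Wₕ = 0.68514561; term = 0.68514561²·(1 − 0.15821662)·1050/2587 = 0.16038324.
C: Wₕ = 0.31485439; term = 0.31485439²·(1 − 0.18565345)·3388/1395 = 0.19606405.
Sum = 0.35644729.
SE = √(0.35644729) = 0.59703.

0.59703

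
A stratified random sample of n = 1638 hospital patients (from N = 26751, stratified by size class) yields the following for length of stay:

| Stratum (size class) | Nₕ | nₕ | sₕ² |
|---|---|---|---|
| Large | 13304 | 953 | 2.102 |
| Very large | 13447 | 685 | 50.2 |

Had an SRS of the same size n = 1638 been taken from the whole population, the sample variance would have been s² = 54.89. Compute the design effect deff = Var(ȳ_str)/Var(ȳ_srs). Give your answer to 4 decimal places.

Var(ȳ_str) = Σ Wₕ²(1−fₕ)sₕ²/nₕ with Wₕ = Nₕ/26751:
  Large: (13304/26751)²·(1−953/13304)·2.102/953 = 5.0645881 × 10^-4
  Very large: (13447/26751)²·(1−685/13447)·50.2/685 = 0.017574268
  → Var(ȳ_str) = 0.018080727.
Var(ȳ_srs) = (1 − 1638/26751)·54.89/1638 = 0.031458493.
deff = 0.018080727 / 0.031458493 = 0.5747.

0.5747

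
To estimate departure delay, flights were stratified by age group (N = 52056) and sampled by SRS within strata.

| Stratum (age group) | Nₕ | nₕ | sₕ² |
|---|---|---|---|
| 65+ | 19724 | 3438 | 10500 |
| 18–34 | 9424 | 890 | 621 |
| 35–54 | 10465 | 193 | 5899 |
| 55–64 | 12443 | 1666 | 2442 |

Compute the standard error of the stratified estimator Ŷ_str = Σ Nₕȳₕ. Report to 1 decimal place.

67226.0

Var(Ŷ_str) = Σₕ Nₕ²(1 − fₕ)sₕ²/nₕ.
65+: 19724²·(1 − 3438/19724)·10500/3438 = 9.8105386 × 10^8.
18–34: 9424²·(1 − 890/9424)·621/890 = 5.6116362 × 10^7.
35–54: 10465²·(1 − 193/10465)·5899/193 = 3.2856048 × 10^9.
55–64: 12443²·(1 − 1666/12443)·2442/1666 = 1.9655932 × 10^8.
Sum = 4.5193343 × 10^9.
SE = √(4.5193343 × 10^9) = 67226.0.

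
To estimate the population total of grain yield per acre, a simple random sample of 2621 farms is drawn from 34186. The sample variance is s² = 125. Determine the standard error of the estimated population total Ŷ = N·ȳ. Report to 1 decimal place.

Var(Ŷ) = N²·Var(ȳ) = N²·(1 − n/N)·s²/n.
f = 2621/34186 = 0.07666881; Var(ȳ) = 0.92333119·125/2621 = 0.044035253.
Var(Ŷ) = 34186² · 0.044035253 = 5.1463234 × 10^7.
SE(Ŷ) = √(5.1463234 × 10^7) = 7173.8.

7173.8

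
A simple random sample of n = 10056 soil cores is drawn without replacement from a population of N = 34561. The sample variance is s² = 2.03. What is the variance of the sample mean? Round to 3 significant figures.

1.43 × 10^-4

Under SRS without replacement, Var(ȳ) = (1 − f)·s²/n with f = n/N = 10056/34561 = 0.29096380.
Var(ȳ) = (1 − 0.29096380)·2.03/10056 = 0.70903620·2.0186953 × 10^-4 = 1.431328 × 10^-4.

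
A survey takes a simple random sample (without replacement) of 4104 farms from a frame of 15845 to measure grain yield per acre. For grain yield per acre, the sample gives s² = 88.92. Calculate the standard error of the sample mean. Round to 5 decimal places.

0.12671

Under SRS without replacement, Var(ȳ) = (1 − f)·s²/n with f = n/N = 4104/15845 = 0.25900915.
Var(ȳ) = (1 − 0.25900915)·88.92/4104 = 0.74099085·0.021666667 = 0.016054802.
SE(ȳ) = √(0.016054802) = 0.12671.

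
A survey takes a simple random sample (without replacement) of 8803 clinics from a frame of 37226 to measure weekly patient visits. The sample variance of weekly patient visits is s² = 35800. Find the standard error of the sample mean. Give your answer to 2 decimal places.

Under SRS without replacement, Var(ȳ) = (1 − f)·s²/n with f = n/N = 8803/37226 = 0.23647451.
Var(ȳ) = (1 − 0.23647451)·35800/8803 = 0.76352549·4.0667954 = 3.105102.
SE(ȳ) = √(3.105102) = 1.76.

1.76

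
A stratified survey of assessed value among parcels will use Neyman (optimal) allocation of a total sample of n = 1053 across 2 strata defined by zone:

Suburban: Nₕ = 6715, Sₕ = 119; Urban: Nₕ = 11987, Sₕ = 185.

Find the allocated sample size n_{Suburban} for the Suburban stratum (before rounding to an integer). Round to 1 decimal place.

278.9

Neyman allocation: nₕ = n·NₕSₕ / Σⱼ NⱼSⱼ.
Σ NⱼSⱼ = 6715·119 + 11987·185 = 3.01668 × 10^6.
n_{Suburban} = 1053·6715·119 / (3.01668 × 10^6) = 278.9.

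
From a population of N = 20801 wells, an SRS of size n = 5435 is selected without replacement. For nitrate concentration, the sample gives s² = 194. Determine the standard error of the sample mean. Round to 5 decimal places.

Under SRS without replacement, Var(ȳ) = (1 − f)·s²/n with f = n/N = 5435/20801 = 0.26128552.
Var(ȳ) = (1 − 0.26128552)·194/5435 = 0.73871448·0.035694572 = 0.026368098.
SE(ȳ) = √(0.026368098) = 0.16238.

0.16238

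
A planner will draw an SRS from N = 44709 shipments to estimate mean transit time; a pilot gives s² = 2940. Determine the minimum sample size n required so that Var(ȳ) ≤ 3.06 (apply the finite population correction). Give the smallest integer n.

941

Without fpc, n₀ = s²/D = 2940/3.06 = 960.7843.
With fpc, (1 − n/N)·s²/n ≤ D requires n ≥ n₀/(1 + n₀/N) = 960.7843/(1 + 960.7843/44709) = 940.5717.
Rounding up, n = 941.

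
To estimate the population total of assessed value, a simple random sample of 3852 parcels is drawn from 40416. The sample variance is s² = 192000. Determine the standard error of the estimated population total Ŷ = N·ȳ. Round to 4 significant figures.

Var(Ŷ) = N²·Var(ȳ) = N²·(1 − n/N)·s²/n.
f = 3852/40416 = 0.09530879; Var(ȳ) = 0.90469121·192000/3852 = 45.093643.
Var(Ŷ) = 40416² · 45.093643 = 7.3658349 × 10^10.
SE(Ŷ) = √(7.3658349 × 10^10) = 271400.

271400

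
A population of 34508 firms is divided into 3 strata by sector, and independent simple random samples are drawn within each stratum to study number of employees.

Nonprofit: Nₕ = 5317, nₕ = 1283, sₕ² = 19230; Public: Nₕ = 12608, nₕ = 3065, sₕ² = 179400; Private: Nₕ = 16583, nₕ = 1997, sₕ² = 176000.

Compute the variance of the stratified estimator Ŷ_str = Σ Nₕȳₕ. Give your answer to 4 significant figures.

Var(Ŷ_str) = Σₕ Nₕ²(1 − fₕ)sₕ²/nₕ.
Nonprofit: 5317²·(1 − 1283/5317)·19230/1283 = 3.214809 × 10^8.
Public: 12608²·(1 − 3065/12608)·179400/3065 = 7.0424388 × 10^9.
Private: 16583²·(1 − 1997/16583)·176000/1997 = 2.1317384 × 10^10.
Sum = 2.8681304 × 10^10.

2.868 × 10^10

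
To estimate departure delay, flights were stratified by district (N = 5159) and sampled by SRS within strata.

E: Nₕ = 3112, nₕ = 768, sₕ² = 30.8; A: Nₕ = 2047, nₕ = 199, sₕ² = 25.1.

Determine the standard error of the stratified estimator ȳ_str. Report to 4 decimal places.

0.1701

Var(ȳ_str) = Σₕ Wₕ²(1 − fₕ)sₕ²/nₕ with Wₕ = Nₕ/N, N = 5159.
E: Wₕ = 0.60321768; term = 0.60321768²·(1 − 0.24678663)·30.8/768 = 0.010991466.
A: Wₕ = 0.39678232; term = 0.39678232²·(1 − 0.09721544)·25.1/199 = 0.017927073.
Sum = 0.028918539.
SE = √(0.028918539) = 0.1701.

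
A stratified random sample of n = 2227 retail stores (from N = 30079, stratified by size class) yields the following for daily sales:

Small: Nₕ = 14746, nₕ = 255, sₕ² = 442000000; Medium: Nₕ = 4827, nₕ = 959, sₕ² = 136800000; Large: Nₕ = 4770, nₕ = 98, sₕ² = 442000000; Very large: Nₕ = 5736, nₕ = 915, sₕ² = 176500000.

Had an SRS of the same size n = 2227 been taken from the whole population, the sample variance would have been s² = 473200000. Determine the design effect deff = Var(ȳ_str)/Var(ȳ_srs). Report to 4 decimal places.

Var(ȳ_str) = Σ Wₕ²(1−fₕ)sₕ²/nₕ with Wₕ = Nₕ/30079:
  Small: (14746/30079)²·(1−255/14746)·442000000/255 = 409381.19
  Medium: (4827/30079)²·(1−959/4827)·136800000/959 = 2943.774
  Large: (4770/30079)²·(1−98/4770)·442000000/98 = 111094
  Very large: (5736/30079)²·(1−915/5736)·176500000/915 = 5895.8049
  → Var(ȳ_str) = 529314.77.
Var(ȳ_srs) = (1 − 2227/30079)·473200000/2227 = 196751.26.
deff = 529314.77 / 196751.26 = 2.6903.

2.6903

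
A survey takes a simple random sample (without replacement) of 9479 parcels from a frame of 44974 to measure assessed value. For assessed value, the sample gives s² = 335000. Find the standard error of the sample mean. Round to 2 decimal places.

Under SRS without replacement, Var(ȳ) = (1 − f)·s²/n with f = n/N = 9479/44974 = 0.21076622.
Var(ȳ) = (1 − 0.21076622)·335000/9479 = 0.78923378·35.341281 = 27.892533.
SE(ȳ) = √(27.892533) = 5.28.

5.28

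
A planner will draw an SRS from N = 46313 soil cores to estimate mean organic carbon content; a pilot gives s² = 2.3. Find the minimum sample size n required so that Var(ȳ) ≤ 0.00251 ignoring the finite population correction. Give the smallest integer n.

917

Without fpc, n₀ = s²/D = 2.3/0.00251 = 916.3347.
Rounding up, n = 917.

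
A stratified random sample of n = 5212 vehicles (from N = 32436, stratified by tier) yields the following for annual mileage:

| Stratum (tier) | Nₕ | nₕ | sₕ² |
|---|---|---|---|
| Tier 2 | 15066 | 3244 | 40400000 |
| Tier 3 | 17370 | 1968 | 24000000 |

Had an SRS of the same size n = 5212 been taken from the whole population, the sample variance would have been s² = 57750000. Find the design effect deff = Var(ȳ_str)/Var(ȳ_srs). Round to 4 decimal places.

Var(ȳ_str) = Σ Wₕ²(1−fₕ)sₕ²/nₕ with Wₕ = Nₕ/32436:
  Tier 2: (15066/32436)²·(1−3244/15066)·40400000/3244 = 2108.3119
  Tier 3: (17370/32436)²·(1−1968/17370)·24000000/1968 = 3101.0481
  → Var(ȳ_str) = 5209.36.
Var(ȳ_srs) = (1 − 5212/32436)·57750000/5212 = 9299.7704.
deff = 5209.36 / 9299.7704 = 0.5602.

0.5602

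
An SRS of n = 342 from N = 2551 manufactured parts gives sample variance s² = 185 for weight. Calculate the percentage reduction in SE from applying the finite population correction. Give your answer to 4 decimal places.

6.9444

f = n/N = 342/2551 = 0.13406507.
SE_no-fpc = √(s²/n) = 0.73548329; SE_fpc = √((1−f)s²/n) = 0.68440857.
Ratio = √(1−f) = 0.93055625. Reduction = 100·(1 − 0.93055625) = 6.9444%.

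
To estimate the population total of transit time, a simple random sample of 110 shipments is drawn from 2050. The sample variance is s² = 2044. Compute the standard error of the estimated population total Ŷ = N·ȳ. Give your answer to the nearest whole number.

Var(Ŷ) = N²·Var(ȳ) = N²·(1 − n/N)·s²/n.
f = 110/2050 = 0.05365854; Var(ȳ) = 0.94634146·2044/110 = 17.584745.
Var(Ŷ) = 2050² · 17.584745 = 7.3899891 × 10^7.
SE(Ŷ) = √(7.3899891 × 10^7) = 8597.

8597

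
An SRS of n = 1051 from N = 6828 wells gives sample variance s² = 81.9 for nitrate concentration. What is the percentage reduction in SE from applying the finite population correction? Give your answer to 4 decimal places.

8.0177

f = n/N = 1051/6828 = 0.15392501.
SE_no-fpc = √(s²/n) = 0.2791519; SE_fpc = √((1−f)s²/n) = 0.25677044.
Ratio = √(1−f) = 0.91982334. Reduction = 100·(1 − 0.91982334) = 8.0177%.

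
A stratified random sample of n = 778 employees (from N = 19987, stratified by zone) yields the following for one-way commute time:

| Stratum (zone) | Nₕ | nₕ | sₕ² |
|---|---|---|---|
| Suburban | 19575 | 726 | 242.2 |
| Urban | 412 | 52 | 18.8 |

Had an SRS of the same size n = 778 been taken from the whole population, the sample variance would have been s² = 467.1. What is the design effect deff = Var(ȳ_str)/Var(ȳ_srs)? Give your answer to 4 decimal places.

Var(ȳ_str) = Σ Wₕ²(1−fₕ)sₕ²/nₕ with Wₕ = Nₕ/19987:
  Suburban: (19575/19987)²·(1−726/19575)·242.2/726 = 0.30812886
  Urban: (412/19987)²·(1−52/412)·18.8/52 = 1.3423291 × 10^-4
  → Var(ȳ_str) = 0.30826309.
Var(ȳ_srs) = (1 − 778/19987)·467.1/778 = 0.57701541.
deff = 0.30826309 / 0.57701541 = 0.5342.

0.5342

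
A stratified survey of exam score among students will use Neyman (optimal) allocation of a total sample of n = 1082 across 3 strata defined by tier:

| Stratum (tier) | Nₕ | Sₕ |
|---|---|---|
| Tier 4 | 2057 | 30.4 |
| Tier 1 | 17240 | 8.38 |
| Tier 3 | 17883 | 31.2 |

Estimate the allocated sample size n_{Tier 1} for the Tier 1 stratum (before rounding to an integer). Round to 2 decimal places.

Neyman allocation: nₕ = n·NₕSₕ / Σⱼ NⱼSⱼ.
Σ NⱼSⱼ = 2057·30.4 + 17240·8.38 + 17883·31.2 = 764953.6.
n_{Tier 1} = 1082·17240·8.38 / 764953.6 = 204.35.

204.35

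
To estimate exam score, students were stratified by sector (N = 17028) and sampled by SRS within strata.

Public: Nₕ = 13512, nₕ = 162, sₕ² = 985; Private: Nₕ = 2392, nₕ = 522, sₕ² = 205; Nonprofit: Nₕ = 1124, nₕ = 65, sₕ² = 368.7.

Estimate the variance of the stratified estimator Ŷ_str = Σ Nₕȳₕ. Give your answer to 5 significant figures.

Var(Ŷ_str) = Σₕ Nₕ²(1 − fₕ)sₕ²/nₕ.
Public: 13512²·(1 − 162/13512)·985/162 = 1.0967866 × 10^9.
Private: 2392²·(1 − 522/2392)·205/522 = 1.7566536 × 10^6.
Nonprofit: 1124²·(1 − 65/1124)·368.7/65 = 6.7518386 × 10^6.
Sum = 1.1052951 × 10^9.

1.1053 × 10^9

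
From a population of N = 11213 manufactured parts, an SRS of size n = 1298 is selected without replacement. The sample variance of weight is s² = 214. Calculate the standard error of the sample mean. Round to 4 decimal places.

Under SRS without replacement, Var(ȳ) = (1 − f)·s²/n with f = n/N = 1298/11213 = 0.11575849.
Var(ȳ) = (1 − 0.11575849)·214/1298 = 0.88424151·0.16486903 = 0.14578404.
SE(ȳ) = √(0.14578404) = 0.3818.

0.3818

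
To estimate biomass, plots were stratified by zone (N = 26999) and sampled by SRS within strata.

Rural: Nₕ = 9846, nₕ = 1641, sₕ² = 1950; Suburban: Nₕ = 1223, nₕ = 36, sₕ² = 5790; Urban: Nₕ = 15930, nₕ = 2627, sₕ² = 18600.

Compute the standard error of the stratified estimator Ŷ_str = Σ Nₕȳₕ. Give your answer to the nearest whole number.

42778

Var(Ŷ_str) = Σₕ Nₕ²(1 − fₕ)sₕ²/nₕ.
Rural: 9846²·(1 − 1641/9846)·1950/1641 = 9.59985 × 10^7.
Suburban: 1223²·(1 − 36/1223)·5790/36 = 2.3348191 × 10^8.
Urban: 15930²·(1 − 2627/15930)·18600/2627 = 1.5004386 × 10^9.
Sum = 1.829919 × 10^9.
SE = √(1.829919 × 10^9) = 42778.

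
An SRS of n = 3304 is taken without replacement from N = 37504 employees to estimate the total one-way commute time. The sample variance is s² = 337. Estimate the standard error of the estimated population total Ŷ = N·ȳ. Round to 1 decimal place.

Var(Ŷ) = N²·Var(ȳ) = N²·(1 − n/N)·s²/n.
f = 3304/37504 = 0.08809727; Var(ȳ) = 0.91190273·337/3304 = 0.093011871.
Var(Ŷ) = 37504² · 0.093011871 = 1.3082585 × 10^8.
SE(Ŷ) = √(1.3082585 × 10^8) = 11437.9.

11437.9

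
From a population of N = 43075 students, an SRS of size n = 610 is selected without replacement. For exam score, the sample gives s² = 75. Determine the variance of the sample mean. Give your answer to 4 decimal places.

Under SRS without replacement, Var(ȳ) = (1 − f)·s²/n with f = n/N = 610/43075 = 0.01416135.
Var(ȳ) = (1 − 0.01416135)·75/610 = 0.98583865·0.12295082 = 0.12120967.

0.1212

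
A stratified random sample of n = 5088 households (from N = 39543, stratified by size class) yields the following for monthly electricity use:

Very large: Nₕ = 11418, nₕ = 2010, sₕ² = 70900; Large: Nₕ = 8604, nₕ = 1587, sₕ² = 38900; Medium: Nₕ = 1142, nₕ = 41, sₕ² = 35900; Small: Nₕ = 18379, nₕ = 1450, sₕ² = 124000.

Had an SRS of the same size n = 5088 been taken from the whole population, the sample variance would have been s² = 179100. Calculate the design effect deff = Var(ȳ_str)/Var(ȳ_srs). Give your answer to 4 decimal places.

Var(ȳ_str) = Σ Wₕ²(1−fₕ)sₕ²/nₕ with Wₕ = Nₕ/39543:
  Very large: (11418/39543)²·(1−2010/11418)·70900/2010 = 2.4232504
  Large: (8604/39543)²·(1−1587/8604)·38900/1587 = 0.94642308
  Medium: (1142/39543)²·(1−41/1142)·35900/41 = 0.7040845
  Small: (18379/39543)²·(1−1450/18379)·124000/1450 = 17.016398
  → Var(ȳ_str) = 21.090156.
Var(ȳ_srs) = (1 − 5088/39543)·179100/5088 = 30.671225.
deff = 21.090156 / 30.671225 = 0.6876.

0.6876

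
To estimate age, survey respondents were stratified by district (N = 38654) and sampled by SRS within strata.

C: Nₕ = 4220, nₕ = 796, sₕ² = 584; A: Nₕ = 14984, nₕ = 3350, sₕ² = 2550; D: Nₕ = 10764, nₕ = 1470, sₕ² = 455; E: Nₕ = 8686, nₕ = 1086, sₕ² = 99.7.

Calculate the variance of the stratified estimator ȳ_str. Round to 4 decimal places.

Var(ȳ_str) = Σₕ Wₕ²(1 − fₕ)sₕ²/nₕ with Wₕ = Nₕ/N, N = 38654.
C: Wₕ = 0.10917369; term = 0.10917369²·(1 − 0.18862559)·584/796 = 0.0070950768.
A: Wₕ = 0.38764423; term = 0.38764423²·(1 − 0.22357181)·2550/3350 = 0.088810295.
D: Wₕ = 0.27847053; term = 0.27847053²·(1 − 0.13656633)·455/1470 = 0.020724379.
E: Wₕ = 0.22471154; term = 0.22471154²·(1 − 0.12502878)·99.7/1086 = 0.0040561113.
Sum = 0.12068586.

0.1207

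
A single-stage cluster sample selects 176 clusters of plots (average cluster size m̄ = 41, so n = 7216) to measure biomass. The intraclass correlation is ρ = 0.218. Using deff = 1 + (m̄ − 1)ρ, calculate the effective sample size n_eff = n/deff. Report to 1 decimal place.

deff = 1 + (41 − 1)·0.218 = 1 + 8.72 = 9.72.
n_eff = 7216 / 9.72 = 742.4.

742.4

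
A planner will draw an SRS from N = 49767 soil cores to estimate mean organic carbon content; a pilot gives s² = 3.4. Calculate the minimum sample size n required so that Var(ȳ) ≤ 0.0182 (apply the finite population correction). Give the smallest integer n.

187

Without fpc, n₀ = s²/D = 3.4/0.0182 = 186.8132.
With fpc, (1 − n/N)·s²/n ≤ D requires n ≥ n₀/(1 + n₀/N) = 186.8132/(1 + 186.8132/49767) = 186.1146.
Rounding up, n = 187.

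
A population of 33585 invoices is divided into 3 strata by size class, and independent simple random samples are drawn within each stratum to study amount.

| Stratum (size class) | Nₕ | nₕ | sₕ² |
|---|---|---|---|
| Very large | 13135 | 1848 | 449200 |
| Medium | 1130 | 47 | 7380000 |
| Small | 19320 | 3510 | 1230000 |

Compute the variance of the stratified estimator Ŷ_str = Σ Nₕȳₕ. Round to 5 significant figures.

Var(Ŷ_str) = Σₕ Nₕ²(1 − fₕ)sₕ²/nₕ.
Very large: 13135²·(1 − 1848/13135)·449200/1848 = 3.6036814 × 10^10.
Medium: 1130²·(1 − 47/1130)·7380000/47 = 1.9216107 × 10^11.
Small: 19320²·(1 − 3510/19320)·1230000/3510 = 1.0703775 × 10^11.
Sum = 3.3523563 × 10^11.

3.3524 × 10^11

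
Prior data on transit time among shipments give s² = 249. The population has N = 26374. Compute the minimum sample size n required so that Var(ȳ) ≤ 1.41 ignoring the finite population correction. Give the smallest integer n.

177

Without fpc, n₀ = s²/D = 249/1.41 = 176.5957.
Rounding up, n = 177.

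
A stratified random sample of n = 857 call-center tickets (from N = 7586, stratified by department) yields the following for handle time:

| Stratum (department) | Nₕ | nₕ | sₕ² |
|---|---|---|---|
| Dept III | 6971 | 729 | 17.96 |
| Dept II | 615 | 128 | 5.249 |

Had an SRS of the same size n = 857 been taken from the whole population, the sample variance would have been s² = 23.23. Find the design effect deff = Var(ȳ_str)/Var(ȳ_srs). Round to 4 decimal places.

Var(ȳ_str) = Σ Wₕ²(1−fₕ)sₕ²/nₕ with Wₕ = Nₕ/7586:
  Dept III: (6971/7586)²·(1−729/6971)·17.96/729 = 0.018628246
  Dept II: (615/7586)²·(1−128/615)·5.249/128 = 2.1342486 × 10^-4
  → Var(ȳ_str) = 0.018841671.
Var(ȳ_srs) = (1 − 857/7586)·23.23/857 = 0.024043964.
deff = 0.018841671 / 0.024043964 = 0.7836.

0.7836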